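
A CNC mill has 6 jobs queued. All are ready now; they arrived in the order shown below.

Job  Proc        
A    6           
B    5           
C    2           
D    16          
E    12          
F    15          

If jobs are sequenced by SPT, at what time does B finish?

7

SPT (increasing processing time): C B A E F D.
C: 0→2
B: 2→7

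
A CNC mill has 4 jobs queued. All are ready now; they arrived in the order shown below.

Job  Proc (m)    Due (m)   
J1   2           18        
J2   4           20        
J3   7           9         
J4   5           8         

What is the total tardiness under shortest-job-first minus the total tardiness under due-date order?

9

SPT (increasing processing time): J1 J2 J4 J3.
J1: 0→2, due 18, tardiness 0
J2: 2→6, due 20, tardiness 0
J4: 6→11, due 8, tardiness 3
J3: 11→18, due 9, tardiness 9
Sum = 0+0+3+9 = 12.
EDD (increasing due date): J4 J3 J1 J2.
J4: 0→5, due 8, tardiness 0
J3: 5→12, due 9, tardiness 3
J1: 12→14, due 18, tardiness 0
J2: 14→18, due 20, tardiness 0
Sum = 0+3+0+0 = 3.
Difference = 12 − 3 = 9.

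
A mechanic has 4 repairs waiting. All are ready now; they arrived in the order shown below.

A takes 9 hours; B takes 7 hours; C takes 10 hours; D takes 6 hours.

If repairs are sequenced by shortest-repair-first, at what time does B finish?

13

SPT (increasing processing time): D B A C.
D: 0→6
B: 6→13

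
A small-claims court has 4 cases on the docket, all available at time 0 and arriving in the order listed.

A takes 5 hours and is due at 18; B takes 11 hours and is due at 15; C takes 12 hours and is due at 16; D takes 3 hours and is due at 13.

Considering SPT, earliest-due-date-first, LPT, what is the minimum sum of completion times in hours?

SPT (increasing processing time): D A B C.
D: 0→3
A: 3→8
B: 8→19
C: 19→31
Sum = 3+8+19+31 = 61.
EDD (increasing due date): D B C A.
D: 0→3
B: 3→14
C: 14→26
A: 26→31
Sum = 3+14+26+31 = 74.
LPT (decreasing processing time): C B A D.
C: 0→12
B: 12→23
A: 23→28
D: 28→31
Sum = 12+23+28+31 = 94.
SPT 61, EDD 74, LPT 94 → minimum 61.

61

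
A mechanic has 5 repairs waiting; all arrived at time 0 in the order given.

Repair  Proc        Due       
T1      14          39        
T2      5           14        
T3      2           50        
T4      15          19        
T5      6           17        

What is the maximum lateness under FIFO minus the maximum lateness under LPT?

-1

FIFO (arrival order): T1 T2 T3 T4 T5.
T1: 0→14, due 39, lateness -25
T2: 14→19, due 14, lateness 5
T3: 19→21, due 50, lateness -29
T4: 21→36, due 19, lateness 17
T5: 36→42, due 17, lateness 25
Maximum = 25.
LPT (decreasing processing time): T4 T1 T5 T2 T3.
T4: 0→15, due 19, lateness -4
T1: 15→29, due 39, lateness -10
T5: 29→35, due 17, lateness 18
T2: 35→40, due 14, lateness 26
T3: 40→42, due 50, lateness -8
Maximum = 26.
Difference = 25 − 26 = -1.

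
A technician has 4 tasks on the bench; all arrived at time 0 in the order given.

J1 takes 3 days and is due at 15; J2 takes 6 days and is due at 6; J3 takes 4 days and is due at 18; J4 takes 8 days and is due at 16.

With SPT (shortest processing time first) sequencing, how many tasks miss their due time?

2

SPT (increasing processing time): J1 J3 J2 J4.
J1: 0→3, due 15, tardiness 0
J3: 3→7, due 18, tardiness 0
J2: 7→13, due 6, tardiness 7
J4: 13→21, due 16, tardiness 5
Late tasks: 2.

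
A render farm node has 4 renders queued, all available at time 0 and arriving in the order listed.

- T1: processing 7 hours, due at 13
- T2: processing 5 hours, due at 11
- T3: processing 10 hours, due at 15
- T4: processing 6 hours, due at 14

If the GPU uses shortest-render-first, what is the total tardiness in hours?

SPT (increasing processing time): T2 T4 T1 T3.
T2: 0→5, due 11, tardiness 0
T4: 5→11, due 14, tardiness 0
T1: 11→18, due 13, tardiness 5
T3: 18→28, due 15, tardiness 13
Sum = 0+0+5+13 = 18.

18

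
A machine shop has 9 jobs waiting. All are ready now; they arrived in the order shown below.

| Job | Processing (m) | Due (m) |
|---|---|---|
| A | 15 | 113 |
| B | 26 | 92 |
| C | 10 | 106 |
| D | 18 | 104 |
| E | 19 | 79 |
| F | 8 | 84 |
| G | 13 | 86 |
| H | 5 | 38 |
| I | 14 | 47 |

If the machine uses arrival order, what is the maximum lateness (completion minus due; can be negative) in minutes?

81

FIFO (arrival order): A B C D E F G H I.
A: 0→15, due 113, lateness -98
B: 15→41, due 92, lateness -51
C: 41→51, due 106, lateness -55
D: 51→69, due 104, lateness -35
E: 69→88, due 79, lateness 9
F: 88→96, due 84, lateness 12
G: 96→109, due 86, lateness 23
H: 109→114, due 38, lateness 76
I: 114→128, due 47, lateness 81
Maximum = 81.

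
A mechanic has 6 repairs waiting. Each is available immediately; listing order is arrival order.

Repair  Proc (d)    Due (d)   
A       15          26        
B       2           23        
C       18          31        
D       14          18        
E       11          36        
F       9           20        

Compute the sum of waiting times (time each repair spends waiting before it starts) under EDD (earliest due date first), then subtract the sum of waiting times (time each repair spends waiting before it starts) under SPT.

EDD (increasing due date): D F B A C E.
D: waits 0, runs 0→14
F: waits 14, runs 14→23
B: waits 23, runs 23→25
A: waits 25, runs 25→40
C: waits 40, runs 40→58
E: waits 58, runs 58→69
Sum = 0+14+23+25+40+58 = 160.
SPT (increasing processing time): B F E D A C.
B: waits 0, runs 0→2
F: waits 2, runs 2→11
E: waits 11, runs 11→22
D: waits 22, runs 22→36
A: waits 36, runs 36→51
C: waits 51, runs 51→69
Sum = 0+2+11+22+36+51 = 122.
Difference = 160 − 122 = 38.

38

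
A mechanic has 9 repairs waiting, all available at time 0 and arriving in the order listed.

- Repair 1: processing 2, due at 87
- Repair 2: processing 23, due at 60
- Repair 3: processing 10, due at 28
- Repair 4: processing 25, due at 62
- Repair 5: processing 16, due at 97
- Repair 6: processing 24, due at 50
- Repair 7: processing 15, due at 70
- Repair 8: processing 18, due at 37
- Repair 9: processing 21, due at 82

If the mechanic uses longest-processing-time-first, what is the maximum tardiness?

124

LPT (decreasing processing time): Repair 4 Repair 6 Repair 2 Repair 9 Repair 8 Repair 5 Repair 7 Repair 3 Repair 1.
Repair 4: 0→25, due 62, tardiness 0
Repair 6: 25→49, due 50, tardiness 0
Repair 2: 49→72, due 60, tardiness 12
Repair 9: 72→93, due 82, tardiness 11
Repair 8: 93→111, due 37, tardiness 74
Repair 5: 111→127, due 97, tardiness 30
Repair 7: 127→142, due 70, tardiness 72
Repair 3: 142→152, due 28, tardiness 124
Repair 1: 152→154, due 87, tardiness 67
Maximum = 124.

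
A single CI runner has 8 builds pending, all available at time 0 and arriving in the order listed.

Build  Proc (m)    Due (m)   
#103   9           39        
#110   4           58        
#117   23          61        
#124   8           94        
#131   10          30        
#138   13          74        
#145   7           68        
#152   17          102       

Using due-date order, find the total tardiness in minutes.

EDD (increasing due date): #131 #103 #110 #117 #145 #138 #124 #152.
#131: 0→10, due 30, tardiness 0
#103: 10→19, due 39, tardiness 0
#110: 19→23, due 58, tardiness 0
#117: 23→46, due 61, tardiness 0
#145: 46→53, due 68, tardiness 0
#138: 53→66, due 74, tardiness 0
#124: 66→74, due 94, tardiness 0
#152: 74→91, due 102, tardiness 0
Sum = 0+0+0+0+0+0+0+0 = 0.

0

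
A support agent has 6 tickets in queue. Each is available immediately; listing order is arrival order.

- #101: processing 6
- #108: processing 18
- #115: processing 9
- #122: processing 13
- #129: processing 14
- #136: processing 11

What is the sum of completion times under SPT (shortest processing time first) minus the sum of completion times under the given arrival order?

-30

SPT (increasing processing time): #101 #115 #136 #122 #129 #108.
#101: 0→6
#115: 6→15
#136: 15→26
#122: 26→39
#129: 39→53
#108: 53→71
Sum = 6+15+26+39+53+71 = 210.
FIFO (arrival order): #101 #108 #115 #122 #129 #136.
#101: 0→6
#108: 6→24
#115: 24→33
#122: 33→46
#129: 46→60
#136: 60→71
Sum = 6+24+33+46+60+71 = 240.
Difference = 210 − 240 = -30.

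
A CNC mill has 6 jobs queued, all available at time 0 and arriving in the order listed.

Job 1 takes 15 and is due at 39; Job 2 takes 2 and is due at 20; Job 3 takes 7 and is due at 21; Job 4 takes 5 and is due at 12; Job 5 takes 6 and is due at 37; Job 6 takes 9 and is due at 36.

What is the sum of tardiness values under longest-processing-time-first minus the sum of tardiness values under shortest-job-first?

LPT (decreasing processing time): Job 1 Job 6 Job 3 Job 5 Job 4 Job 2.
Job 1: 0→15, due 39, tardiness 0
Job 6: 15→24, due 36, tardiness 0
Job 3: 24→31, due 21, tardiness 10
Job 5: 31→37, due 37, tardiness 0
Job 4: 37→42, due 12, tardiness 30
Job 2: 42→44, due 20, tardiness 24
Sum = 0+0+10+0+30+24 = 64.
SPT (increasing processing time): Job 2 Job 4 Job 5 Job 3 Job 6 Job 1.
Job 2: 0→2, due 20, tardiness 0
Job 4: 2→7, due 12, tardiness 0
Job 5: 7→13, due 37, tardiness 0
Job 3: 13→20, due 21, tardiness 0
Job 6: 20→29, due 36, tardiness 0
Job 1: 29→44, due 39, tardiness 5
Sum = 0+0+0+0+0+5 = 5.
Difference = 64 − 5 = 59.

59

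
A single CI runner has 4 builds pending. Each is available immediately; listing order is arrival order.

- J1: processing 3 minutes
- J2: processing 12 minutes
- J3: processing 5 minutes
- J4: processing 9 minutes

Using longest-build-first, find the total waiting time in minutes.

59

LPT (decreasing processing time): J2 J4 J3 J1.
J2: waits 0, runs 0→12
J4: waits 12, runs 12→21
J3: waits 21, runs 21→26
J1: waits 26, runs 26→29
Sum = 0+12+21+26 = 59.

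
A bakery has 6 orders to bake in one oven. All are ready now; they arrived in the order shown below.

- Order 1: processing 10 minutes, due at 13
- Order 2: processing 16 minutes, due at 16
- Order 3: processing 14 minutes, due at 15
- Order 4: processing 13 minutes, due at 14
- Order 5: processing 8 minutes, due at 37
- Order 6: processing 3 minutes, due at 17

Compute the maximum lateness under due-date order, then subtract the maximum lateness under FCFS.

EDD (increasing due date): Order 1 Order 4 Order 3 Order 2 Order 6 Order 5.
Order 1: 0→10, due 13, lateness -3
Order 4: 10→23, due 14, lateness 9
Order 3: 23→37, due 15, lateness 22
Order 2: 37→53, due 16, lateness 37
Order 6: 53→56, due 17, lateness 39
Order 5: 56→64, due 37, lateness 27
Maximum = 39.
FIFO (arrival order): Order 1 Order 2 Order 3 Order 4 Order 5 Order 6.
Order 1: 0→10, due 13, lateness -3
Order 2: 10→26, due 16, lateness 10
Order 3: 26→40, due 15, lateness 25
Order 4: 40→53, due 14, lateness 39
Order 5: 53→61, due 37, lateness 24
Order 6: 61→64, due 17, lateness 47
Maximum = 47.
Difference = 39 − 47 = -8.

-8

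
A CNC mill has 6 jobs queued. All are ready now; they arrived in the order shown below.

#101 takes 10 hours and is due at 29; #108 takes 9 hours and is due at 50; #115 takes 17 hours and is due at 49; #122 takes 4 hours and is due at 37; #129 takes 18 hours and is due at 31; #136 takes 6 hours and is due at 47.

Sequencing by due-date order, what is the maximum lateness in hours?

14

EDD (increasing due date): #101 #129 #122 #136 #115 #108.
#101: 0→10, due 29, lateness -19
#129: 10→28, due 31, lateness -3
#122: 28→32, due 37, lateness -5
#136: 32→38, due 47, lateness -9
#115: 38→55, due 49, lateness 6
#108: 55→64, due 50, lateness 14
Maximum = 14.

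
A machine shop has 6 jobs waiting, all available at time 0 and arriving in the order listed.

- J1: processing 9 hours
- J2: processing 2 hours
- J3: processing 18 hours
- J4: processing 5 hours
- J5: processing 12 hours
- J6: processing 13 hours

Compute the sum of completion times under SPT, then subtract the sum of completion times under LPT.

SPT (increasing processing time): J2 J4 J1 J5 J6 J3.
J2: 0→2
J4: 2→7
J1: 7→16
J5: 16→28
J6: 28→41
J3: 41→59
Sum = 2+7+16+28+41+59 = 153.
LPT (decreasing processing time): J3 J6 J5 J1 J4 J2.
J3: 0→18
J6: 18→31
J5: 31→43
J1: 43→52
J4: 52→57
J2: 57→59
Sum = 18+31+43+52+57+59 = 260.
Difference = 153 − 260 = -107.

-107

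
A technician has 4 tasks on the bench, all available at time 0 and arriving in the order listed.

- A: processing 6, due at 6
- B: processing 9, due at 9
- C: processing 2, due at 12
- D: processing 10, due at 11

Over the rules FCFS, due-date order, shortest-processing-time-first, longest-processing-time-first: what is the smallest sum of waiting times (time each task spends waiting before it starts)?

FIFO (arrival order): A B C D.
A: waits 0, runs 0→6
B: waits 6, runs 6→15
C: waits 15, runs 15→17
D: waits 17, runs 17→27
Sum = 0+6+15+17 = 38.
EDD (increasing due date): A B D C.
A: waits 0, runs 0→6
B: waits 6, runs 6→15
D: waits 15, runs 15→25
C: waits 25, runs 25→27
Sum = 0+6+15+25 = 46.
SPT (increasing processing time): C A B D.
C: waits 0, runs 0→2
A: waits 2, runs 2→8
B: waits 8, runs 8→17
D: waits 17, runs 17→27
Sum = 0+2+8+17 = 27.
LPT (decreasing processing time): D B A C.
D: waits 0, runs 0→10
B: waits 10, runs 10→19
A: waits 19, runs 19→25
C: waits 25, runs 25→27
Sum = 0+10+19+25 = 54.
FIFO 38, EDD 46, SPT 27, LPT 54 → minimum 27.

27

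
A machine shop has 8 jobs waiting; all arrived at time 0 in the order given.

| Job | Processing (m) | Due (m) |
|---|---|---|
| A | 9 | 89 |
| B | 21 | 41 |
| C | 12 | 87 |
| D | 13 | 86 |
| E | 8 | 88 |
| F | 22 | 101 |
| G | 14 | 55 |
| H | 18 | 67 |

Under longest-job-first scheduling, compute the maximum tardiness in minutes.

29

LPT (decreasing processing time): F B H G D C A E.
F: 0→22, due 101, tardiness 0
B: 22→43, due 41, tardiness 2
H: 43→61, due 67, tardiness 0
G: 61→75, due 55, tardiness 20
D: 75→88, due 86, tardiness 2
C: 88→100, due 87, tardiness 13
A: 100→109, due 89, tardiness 20
E: 109→117, due 88, tardiness 29
Maximum = 29.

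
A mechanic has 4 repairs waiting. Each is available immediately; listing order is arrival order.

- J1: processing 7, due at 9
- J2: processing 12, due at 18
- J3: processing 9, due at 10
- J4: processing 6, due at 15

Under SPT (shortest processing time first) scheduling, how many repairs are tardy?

SPT (increasing processing time): J4 J1 J3 J2.
J4: 0→6, due 15, tardiness 0
J1: 6→13, due 9, tardiness 4
J3: 13→22, due 10, tardiness 12
J2: 22→34, due 18, tardiness 16
Late repairs: 3.

3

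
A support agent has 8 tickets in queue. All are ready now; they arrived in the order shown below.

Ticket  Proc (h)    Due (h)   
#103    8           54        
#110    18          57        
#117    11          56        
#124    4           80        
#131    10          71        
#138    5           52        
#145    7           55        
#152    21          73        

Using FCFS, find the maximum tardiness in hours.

FIFO (arrival order): #103 #110 #117 #124 #131 #138 #145 #152.
#103: 0→8, due 54, tardiness 0
#110: 8→26, due 57, tardiness 0
#117: 26→37, due 56, tardiness 0
#124: 37→41, due 80, tardiness 0
#131: 41→51, due 71, tardiness 0
#138: 51→56, due 52, tardiness 4
#145: 56→63, due 55, tardiness 8
#152: 63→84, due 73, tardiness 11
Maximum = 11.

11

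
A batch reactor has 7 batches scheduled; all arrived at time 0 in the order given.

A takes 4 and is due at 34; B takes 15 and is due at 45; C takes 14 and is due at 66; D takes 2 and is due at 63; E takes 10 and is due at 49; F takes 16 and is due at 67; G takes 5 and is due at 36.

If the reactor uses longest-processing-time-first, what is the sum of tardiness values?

63

LPT (decreasing processing time): F B C E G A D.
F: 0→16, due 67, tardiness 0
B: 16→31, due 45, tardiness 0
C: 31→45, due 66, tardiness 0
E: 45→55, due 49, tardiness 6
G: 55→60, due 36, tardiness 24
A: 60→64, due 34, tardiness 30
D: 64→66, due 63, tardiness 3
Sum = 0+0+0+6+24+30+3 = 63.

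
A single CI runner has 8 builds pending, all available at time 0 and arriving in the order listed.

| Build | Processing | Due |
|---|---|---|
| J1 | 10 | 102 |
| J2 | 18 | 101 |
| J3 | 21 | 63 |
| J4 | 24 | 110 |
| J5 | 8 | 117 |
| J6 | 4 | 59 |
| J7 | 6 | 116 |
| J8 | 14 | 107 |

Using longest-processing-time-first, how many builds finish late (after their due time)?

LPT (decreasing processing time): J4 J3 J2 J8 J1 J5 J7 J6.
J4: 0→24, due 110, tardiness 0
J3: 24→45, due 63, tardiness 0
J2: 45→63, due 101, tardiness 0
J8: 63→77, due 107, tardiness 0
J1: 77→87, due 102, tardiness 0
J5: 87→95, due 117, tardiness 0
J7: 95→101, due 116, tardiness 0
J6: 101→105, due 59, tardiness 46
Late builds: 1.

1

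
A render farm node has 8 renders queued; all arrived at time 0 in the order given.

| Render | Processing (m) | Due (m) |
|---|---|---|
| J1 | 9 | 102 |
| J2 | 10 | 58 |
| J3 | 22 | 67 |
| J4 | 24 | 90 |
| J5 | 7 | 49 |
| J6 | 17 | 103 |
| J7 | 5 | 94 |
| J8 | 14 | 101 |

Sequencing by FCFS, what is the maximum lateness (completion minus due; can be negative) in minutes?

23

FIFO (arrival order): J1 J2 J3 J4 J5 J6 J7 J8.
J1: 0→9, due 102, lateness -93
J2: 9→19, due 58, lateness -39
J3: 19→41, due 67, lateness -26
J4: 41→65, due 90, lateness -25
J5: 65→72, due 49, lateness 23
J6: 72→89, due 103, lateness -14
J7: 89→94, due 94, lateness 0
J8: 94→108, due 101, lateness 7
Maximum = 23.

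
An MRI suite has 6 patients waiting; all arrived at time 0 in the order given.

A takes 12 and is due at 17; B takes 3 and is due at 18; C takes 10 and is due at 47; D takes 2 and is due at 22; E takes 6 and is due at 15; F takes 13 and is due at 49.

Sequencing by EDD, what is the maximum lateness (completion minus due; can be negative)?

EDD (increasing due date): E A B D C F.
E: 0→6, due 15, lateness -9
A: 6→18, due 17, lateness 1
B: 18→21, due 18, lateness 3
D: 21→23, due 22, lateness 1
C: 23→33, due 47, lateness -14
F: 33→46, due 49, lateness -3
Maximum = 3.

3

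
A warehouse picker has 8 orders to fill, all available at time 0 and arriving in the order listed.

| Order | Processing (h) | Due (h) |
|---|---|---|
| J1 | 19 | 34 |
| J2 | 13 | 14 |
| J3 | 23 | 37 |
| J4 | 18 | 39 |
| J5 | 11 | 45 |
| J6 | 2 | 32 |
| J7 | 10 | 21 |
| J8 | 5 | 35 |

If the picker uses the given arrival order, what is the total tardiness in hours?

FIFO (arrival order): J1 J2 J3 J4 J5 J6 J7 J8.
J1: 0→19, due 34, tardiness 0
J2: 19→32, due 14, tardiness 18
J3: 32→55, due 37, tardiness 18
J4: 55→73, due 39, tardiness 34
J5: 73→84, due 45, tardiness 39
J6: 84→86, due 32, tardiness 54
J7: 86→96, due 21, tardiness 75
J8: 96→101, due 35, tardiness 66
Sum = 0+18+18+34+39+54+75+66 = 304.

304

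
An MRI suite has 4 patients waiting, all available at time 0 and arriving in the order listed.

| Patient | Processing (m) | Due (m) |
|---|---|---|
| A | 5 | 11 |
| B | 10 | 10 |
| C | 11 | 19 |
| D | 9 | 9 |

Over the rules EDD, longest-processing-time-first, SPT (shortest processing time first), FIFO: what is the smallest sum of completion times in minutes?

78

EDD (increasing due date): D B A C.
D: 0→9
B: 9→19
A: 19→24
C: 24→35
Sum = 9+19+24+35 = 87.
LPT (decreasing processing time): C B D A.
C: 0→11
B: 11→21
D: 21→30
A: 30→35
Sum = 11+21+30+35 = 97.
SPT (increasing processing time): A D B C.
A: 0→5
D: 5→14
B: 14→24
C: 24→35
Sum = 5+14+24+35 = 78.
FIFO (arrival order): A B C D.
A: 0→5
B: 5→15
C: 15→26
D: 26→35
Sum = 5+15+26+35 = 81.
EDD 87, LPT 97, SPT 78, FIFO 81 → minimum 78.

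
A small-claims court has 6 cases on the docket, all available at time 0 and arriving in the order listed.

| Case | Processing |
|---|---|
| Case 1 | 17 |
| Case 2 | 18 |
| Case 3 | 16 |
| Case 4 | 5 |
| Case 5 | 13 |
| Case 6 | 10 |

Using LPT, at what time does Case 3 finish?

51

LPT (decreasing processing time): Case 2 Case 1 Case 3 Case 5 Case 6 Case 4.
Case 2: 0→18
Case 1: 18→35
Case 3: 35→51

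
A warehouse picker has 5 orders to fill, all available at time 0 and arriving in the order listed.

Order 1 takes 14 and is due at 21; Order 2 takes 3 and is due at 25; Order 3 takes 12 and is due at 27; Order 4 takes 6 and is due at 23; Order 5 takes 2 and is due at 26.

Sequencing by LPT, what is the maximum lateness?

11

LPT (decreasing processing time): Order 1 Order 3 Order 4 Order 2 Order 5.
Order 1: 0→14, due 21, lateness -7
Order 3: 14→26, due 27, lateness -1
Order 4: 26→32, due 23, lateness 9
Order 2: 32→35, due 25, lateness 10
Order 5: 35→37, due 26, lateness 11
Maximum = 11.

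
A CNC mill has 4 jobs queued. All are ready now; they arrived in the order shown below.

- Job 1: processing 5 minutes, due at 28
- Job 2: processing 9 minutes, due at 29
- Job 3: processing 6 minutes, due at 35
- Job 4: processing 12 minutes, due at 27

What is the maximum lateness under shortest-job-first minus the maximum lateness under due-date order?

SPT (increasing processing time): Job 1 Job 3 Job 2 Job 4.
Job 1: 0→5, due 28, lateness -23
Job 3: 5→11, due 35, lateness -24
Job 2: 11→20, due 29, lateness -9
Job 4: 20→32, due 27, lateness 5
Maximum = 5.
EDD (increasing due date): Job 4 Job 1 Job 2 Job 3.
Job 4: 0→12, due 27, lateness -15
Job 1: 12→17, due 28, lateness -11
Job 2: 17→26, due 29, lateness -3
Job 3: 26→32, due 35, lateness -3
Maximum = -3.
Difference = 5 − -3 = 8.

8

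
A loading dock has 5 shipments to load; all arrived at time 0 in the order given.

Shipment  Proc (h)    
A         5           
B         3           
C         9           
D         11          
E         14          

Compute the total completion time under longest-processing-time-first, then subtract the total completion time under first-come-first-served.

LPT (decreasing processing time): E D C A B.
E: 0→14
D: 14→25
C: 25→34
A: 34→39
B: 39→42
Sum = 14+25+34+39+42 = 154.
FIFO (arrival order): A B C D E.
A: 0→5
B: 5→8
C: 8→17
D: 17→28
E: 28→42
Sum = 5+8+17+28+42 = 100.
Difference = 154 − 100 = 54.

54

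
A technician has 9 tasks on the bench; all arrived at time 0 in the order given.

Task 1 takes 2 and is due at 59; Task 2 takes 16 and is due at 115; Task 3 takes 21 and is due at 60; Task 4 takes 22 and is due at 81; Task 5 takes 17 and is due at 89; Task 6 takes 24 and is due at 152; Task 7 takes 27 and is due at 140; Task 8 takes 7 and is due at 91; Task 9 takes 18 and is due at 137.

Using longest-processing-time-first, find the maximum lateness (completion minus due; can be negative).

95

LPT (decreasing processing time): Task 7 Task 6 Task 4 Task 3 Task 9 Task 5 Task 2 Task 8 Task 1.
Task 7: 0→27, due 140, lateness -113
Task 6: 27→51, due 152, lateness -101
Task 4: 51→73, due 81, lateness -8
Task 3: 73→94, due 60, lateness 34
Task 9: 94→112, due 137, lateness -25
Task 5: 112→129, due 89, lateness 40
Task 2: 129→145, due 115, lateness 30
Task 8: 145→152, due 91, lateness 61
Task 1: 152→154, due 59, lateness 95
Maximum = 95.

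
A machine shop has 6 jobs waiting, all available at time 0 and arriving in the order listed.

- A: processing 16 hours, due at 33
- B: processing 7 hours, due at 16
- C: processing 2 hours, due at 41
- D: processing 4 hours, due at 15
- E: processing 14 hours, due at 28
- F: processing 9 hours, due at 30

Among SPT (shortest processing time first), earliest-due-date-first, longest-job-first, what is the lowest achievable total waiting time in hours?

79

SPT (increasing processing time): C D B F E A.
C: waits 0, runs 0→2
D: waits 2, runs 2→6
B: waits 6, runs 6→13
F: waits 13, runs 13→22
E: waits 22, runs 22→36
A: waits 36, runs 36→52
Sum = 0+2+6+13+22+36 = 79.
EDD (increasing due date): D B E F A C.
D: waits 0, runs 0→4
B: waits 4, runs 4→11
E: waits 11, runs 11→25
F: waits 25, runs 25→34
A: waits 34, runs 34→50
C: waits 50, runs 50→52
Sum = 0+4+11+25+34+50 = 124.
LPT (decreasing processing time): A E F B D C.
A: waits 0, runs 0→16
E: waits 16, runs 16→30
F: waits 30, runs 30→39
B: waits 39, runs 39→46
D: waits 46, runs 46→50
C: waits 50, runs 50→52
Sum = 0+16+30+39+46+50 = 181.
SPT 79, EDD 124, LPT 181 → minimum 79.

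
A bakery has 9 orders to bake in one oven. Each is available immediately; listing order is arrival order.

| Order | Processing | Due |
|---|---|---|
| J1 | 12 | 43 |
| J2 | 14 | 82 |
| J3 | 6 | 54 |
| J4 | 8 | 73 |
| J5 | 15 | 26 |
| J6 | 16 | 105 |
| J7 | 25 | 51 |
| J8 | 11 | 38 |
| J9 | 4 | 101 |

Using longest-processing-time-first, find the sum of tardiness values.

215

LPT (decreasing processing time): J7 J6 J5 J2 J1 J8 J4 J3 J9.
J7: 0→25, due 51, tardiness 0
J6: 25→41, due 105, tardiness 0
J5: 41→56, due 26, tardiness 30
J2: 56→70, due 82, tardiness 0
J1: 70→82, due 43, tardiness 39
J8: 82→93, due 38, tardiness 55
J4: 93→101, due 73, tardiness 28
J3: 101→107, due 54, tardiness 53
J9: 107→111, due 101, tardiness 10
Sum = 0+0+30+0+39+55+28+53+10 = 215.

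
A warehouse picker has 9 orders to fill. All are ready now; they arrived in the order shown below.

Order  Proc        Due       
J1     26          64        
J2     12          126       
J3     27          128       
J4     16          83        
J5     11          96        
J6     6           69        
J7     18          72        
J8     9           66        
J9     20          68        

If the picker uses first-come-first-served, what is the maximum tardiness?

77

FIFO (arrival order): J1 J2 J3 J4 J5 J6 J7 J8 J9.
J1: 0→26, due 64, tardiness 0
J2: 26→38, due 126, tardiness 0
J3: 38→65, due 128, tardiness 0
J4: 65→81, due 83, tardiness 0
J5: 81→92, due 96, tardiness 0
J6: 92→98, due 69, tardiness 29
J7: 98→116, due 72, tardiness 44
J8: 116→125, due 66, tardiness 59
J9: 125→145, due 68, tardiness 77
Maximum = 77.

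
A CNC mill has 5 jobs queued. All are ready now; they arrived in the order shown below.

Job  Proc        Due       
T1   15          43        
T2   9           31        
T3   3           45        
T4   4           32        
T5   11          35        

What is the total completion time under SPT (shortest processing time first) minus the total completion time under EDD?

-32

SPT (increasing processing time): T3 T4 T2 T5 T1.
T3: 0→3
T4: 3→7
T2: 7→16
T5: 16→27
T1: 27→42
Sum = 3+7+16+27+42 = 95.
EDD (increasing due date): T2 T4 T5 T1 T3.
T2: 0→9
T4: 9→13
T5: 13→24
T1: 24→39
T3: 39→42
Sum = 9+13+24+39+42 = 127.
Difference = 95 − 127 = -32.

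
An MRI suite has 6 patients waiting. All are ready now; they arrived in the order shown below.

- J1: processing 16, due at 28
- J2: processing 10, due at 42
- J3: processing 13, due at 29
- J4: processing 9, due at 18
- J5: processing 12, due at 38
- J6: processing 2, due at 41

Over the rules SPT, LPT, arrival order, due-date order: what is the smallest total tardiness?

51

SPT (increasing processing time): J6 J4 J2 J5 J3 J1.
J6: 0→2, due 41, tardiness 0
J4: 2→11, due 18, tardiness 0
J2: 11→21, due 42, tardiness 0
J5: 21→33, due 38, tardiness 0
J3: 33→46, due 29, tardiness 17
J1: 46→62, due 28, tardiness 34
Sum = 0+0+0+0+17+34 = 51.
LPT (decreasing processing time): J1 J3 J5 J2 J4 J6.
J1: 0→16, due 28, tardiness 0
J3: 16→29, due 29, tardiness 0
J5: 29→41, due 38, tardiness 3
J2: 41→51, due 42, tardiness 9
J4: 51→60, due 18, tardiness 42
J6: 60→62, due 41, tardiness 21
Sum = 0+0+3+9+42+21 = 75.
FIFO (arrival order): J1 J2 J3 J4 J5 J6.
J1: 0→16, due 28, tardiness 0
J2: 16→26, due 42, tardiness 0
J3: 26→39, due 29, tardiness 10
J4: 39→48, due 18, tardiness 30
J5: 48→60, due 38, tardiness 22
J6: 60→62, due 41, tardiness 21
Sum = 0+0+10+30+22+21 = 83.
EDD (increasing due date): J4 J1 J3 J5 J6 J2.
J4: 0→9, due 18, tardiness 0
J1: 9→25, due 28, tardiness 0
J3: 25→38, due 29, tardiness 9
J5: 38→50, due 38, tardiness 12
J6: 50→52, due 41, tardiness 11
J2: 52→62, due 42, tardiness 20
Sum = 0+0+9+12+11+20 = 52.
SPT 51, LPT 75, FIFO 83, EDD 52 → minimum 51.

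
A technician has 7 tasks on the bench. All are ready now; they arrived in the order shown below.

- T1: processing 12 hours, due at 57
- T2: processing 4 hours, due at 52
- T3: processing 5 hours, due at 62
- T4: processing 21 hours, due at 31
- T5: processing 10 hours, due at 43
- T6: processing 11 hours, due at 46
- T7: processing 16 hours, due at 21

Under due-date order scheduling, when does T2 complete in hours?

62

EDD (increasing due date): T7 T4 T5 T6 T2 T1 T3.
T7: 0→16
T4: 16→37
T5: 37→47
T6: 47→58
T2: 58→62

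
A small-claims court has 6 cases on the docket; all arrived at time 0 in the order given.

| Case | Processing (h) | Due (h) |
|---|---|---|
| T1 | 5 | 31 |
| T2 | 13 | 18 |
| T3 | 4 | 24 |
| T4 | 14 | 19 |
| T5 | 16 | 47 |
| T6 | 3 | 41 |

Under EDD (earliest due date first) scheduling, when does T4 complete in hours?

27

EDD (increasing due date): T2 T4 T3 T1 T6 T5.
T2: 0→13
T4: 13→27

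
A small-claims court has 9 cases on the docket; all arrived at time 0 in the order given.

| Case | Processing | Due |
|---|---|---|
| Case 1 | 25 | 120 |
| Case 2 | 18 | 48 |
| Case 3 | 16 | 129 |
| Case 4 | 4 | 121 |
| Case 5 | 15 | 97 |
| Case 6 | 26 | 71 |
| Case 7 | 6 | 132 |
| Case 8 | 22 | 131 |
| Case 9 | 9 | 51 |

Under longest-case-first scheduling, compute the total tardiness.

LPT (decreasing processing time): Case 6 Case 1 Case 8 Case 2 Case 3 Case 5 Case 9 Case 7 Case 4.
Case 6: 0→26, due 71, tardiness 0
Case 1: 26→51, due 120, tardiness 0
Case 8: 51→73, due 131, tardiness 0
Case 2: 73→91, due 48, tardiness 43
Case 3: 91→107, due 129, tardiness 0
Case 5: 107→122, due 97, tardiness 25
Case 9: 122→131, due 51, tardiness 80
Case 7: 131→137, due 132, tardiness 5
Case 4: 137→141, due 121, tardiness 20
Sum = 0+0+0+43+0+25+80+5+20 = 173.

173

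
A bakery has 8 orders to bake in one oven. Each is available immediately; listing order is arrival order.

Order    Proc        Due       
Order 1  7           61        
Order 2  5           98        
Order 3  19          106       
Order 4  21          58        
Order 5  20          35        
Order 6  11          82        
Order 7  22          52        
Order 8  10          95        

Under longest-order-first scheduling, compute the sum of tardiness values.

113

LPT (decreasing processing time): Order 7 Order 4 Order 5 Order 3 Order 6 Order 8 Order 1 Order 2.
Order 7: 0→22, due 52, tardiness 0
Order 4: 22→43, due 58, tardiness 0
Order 5: 43→63, due 35, tardiness 28
Order 3: 63→82, due 106, tardiness 0
Order 6: 82→93, due 82, tardiness 11
Order 8: 93→103, due 95, tardiness 8
Order 1: 103→110, due 61, tardiness 49
Order 2: 110→115, due 98, tardiness 17
Sum = 0+0+28+0+11+8+49+17 = 113.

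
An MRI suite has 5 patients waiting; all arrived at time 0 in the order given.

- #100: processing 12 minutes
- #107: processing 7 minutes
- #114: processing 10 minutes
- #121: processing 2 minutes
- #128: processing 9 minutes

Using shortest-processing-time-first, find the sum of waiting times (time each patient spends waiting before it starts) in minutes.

SPT (increasing processing time): #121 #107 #128 #114 #100.
#121: waits 0, runs 0→2
#107: waits 2, runs 2→9
#128: waits 9, runs 9→18
#114: waits 18, runs 18→28
#100: waits 28, runs 28→40
Sum = 0+2+9+18+28 = 57.

57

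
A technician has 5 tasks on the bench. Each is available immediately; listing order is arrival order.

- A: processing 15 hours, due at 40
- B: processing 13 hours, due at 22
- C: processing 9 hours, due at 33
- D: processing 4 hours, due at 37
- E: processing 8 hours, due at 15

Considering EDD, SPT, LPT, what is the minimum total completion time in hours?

EDD (increasing due date): E B C D A.
E: 0→8
B: 8→21
C: 21→30
D: 30→34
A: 34→49
Sum = 8+21+30+34+49 = 142.
SPT (increasing processing time): D E C B A.
D: 0→4
E: 4→12
C: 12→21
B: 21→34
A: 34→49
Sum = 4+12+21+34+49 = 120.
LPT (decreasing processing time): A B C E D.
A: 0→15
B: 15→28
C: 28→37
E: 37→45
D: 45→49
Sum = 15+28+37+45+49 = 174.
EDD 142, SPT 120, LPT 174 → minimum 120.

120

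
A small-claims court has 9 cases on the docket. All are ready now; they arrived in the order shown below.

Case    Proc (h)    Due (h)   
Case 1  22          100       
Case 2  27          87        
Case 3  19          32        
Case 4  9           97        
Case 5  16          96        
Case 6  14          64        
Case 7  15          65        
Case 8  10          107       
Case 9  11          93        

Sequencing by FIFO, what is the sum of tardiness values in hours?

211

FIFO (arrival order): Case 1 Case 2 Case 3 Case 4 Case 5 Case 6 Case 7 Case 8 Case 9.
Case 1: 0→22, due 100, tardiness 0
Case 2: 22→49, due 87, tardiness 0
Case 3: 49→68, due 32, tardiness 36
Case 4: 68→77, due 97, tardiness 0
Case 5: 77→93, due 96, tardiness 0
Case 6: 93→107, due 64, tardiness 43
Case 7: 107→122, due 65, tardiness 57
Case 8: 122→132, due 107, tardiness 25
Case 9: 132→143, due 93, tardiness 50
Sum = 0+0+36+0+0+43+57+25+50 = 211.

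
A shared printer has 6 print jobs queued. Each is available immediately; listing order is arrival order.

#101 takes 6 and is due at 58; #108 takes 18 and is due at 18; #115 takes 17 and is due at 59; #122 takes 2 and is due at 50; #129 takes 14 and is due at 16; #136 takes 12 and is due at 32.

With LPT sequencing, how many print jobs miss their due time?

LPT (decreasing processing time): #108 #115 #129 #136 #101 #122.
#108: 0→18, due 18, tardiness 0
#115: 18→35, due 59, tardiness 0
#129: 35→49, due 16, tardiness 33
#136: 49→61, due 32, tardiness 29
#101: 61→67, due 58, tardiness 9
#122: 67→69, due 50, tardiness 19
Late print jobs: 4.

4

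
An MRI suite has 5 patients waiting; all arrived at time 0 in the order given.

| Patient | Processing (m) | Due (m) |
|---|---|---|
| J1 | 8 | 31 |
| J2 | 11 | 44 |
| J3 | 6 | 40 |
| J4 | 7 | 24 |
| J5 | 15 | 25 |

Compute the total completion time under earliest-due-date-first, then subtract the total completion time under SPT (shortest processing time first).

23

EDD (increasing due date): J4 J5 J1 J3 J2.
J4: 0→7
J5: 7→22
J1: 22→30
J3: 30→36
J2: 36→47
Sum = 7+22+30+36+47 = 142.
SPT (increasing processing time): J3 J4 J1 J2 J5.
J3: 0→6
J4: 6→13
J1: 13→21
J2: 21→32
J5: 32→47
Sum = 6+13+21+32+47 = 119.
Difference = 142 − 119 = 23.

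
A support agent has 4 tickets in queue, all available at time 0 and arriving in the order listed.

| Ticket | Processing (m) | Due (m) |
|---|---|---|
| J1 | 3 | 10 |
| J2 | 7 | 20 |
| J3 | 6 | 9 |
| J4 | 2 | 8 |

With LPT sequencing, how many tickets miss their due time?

3

LPT (decreasing processing time): J2 J3 J1 J4.
J2: 0→7, due 20, tardiness 0
J3: 7→13, due 9, tardiness 4
J1: 13→16, due 10, tardiness 6
J4: 16→18, due 8, tardiness 10
Late tickets: 3.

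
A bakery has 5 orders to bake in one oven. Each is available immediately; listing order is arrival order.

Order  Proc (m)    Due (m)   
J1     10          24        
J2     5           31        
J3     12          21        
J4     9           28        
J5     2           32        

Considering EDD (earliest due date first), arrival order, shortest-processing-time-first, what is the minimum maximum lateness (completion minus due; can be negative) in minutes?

6

EDD (increasing due date): J3 J1 J4 J2 J5.
J3: 0→12, due 21, lateness -9
J1: 12→22, due 24, lateness -2
J4: 22→31, due 28, lateness 3
J2: 31→36, due 31, lateness 5
J5: 36→38, due 32, lateness 6
Maximum = 6.
FIFO (arrival order): J1 J2 J3 J4 J5.
J1: 0→10, due 24, lateness -14
J2: 10→15, due 31, lateness -16
J3: 15→27, due 21, lateness 6
J4: 27→36, due 28, lateness 8
J5: 36→38, due 32, lateness 6
Maximum = 8.
SPT (increasing processing time): J5 J2 J4 J1 J3.
J5: 0→2, due 32, lateness -30
J2: 2→7, due 31, lateness -24
J4: 7→16, due 28, lateness -12
J1: 16→26, due 24, lateness 2
J3: 26→38, due 21, lateness 17
Maximum = 17.
EDD 6, FIFO 8, SPT 17 → minimum 6.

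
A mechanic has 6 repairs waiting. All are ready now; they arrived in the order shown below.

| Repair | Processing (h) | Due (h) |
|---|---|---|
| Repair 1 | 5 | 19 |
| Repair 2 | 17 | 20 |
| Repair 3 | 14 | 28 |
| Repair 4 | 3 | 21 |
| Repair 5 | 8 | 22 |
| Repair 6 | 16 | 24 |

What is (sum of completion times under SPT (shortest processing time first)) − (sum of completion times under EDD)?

SPT (increasing processing time): Repair 4 Repair 1 Repair 5 Repair 3 Repair 6 Repair 2.
Repair 4: 0→3
Repair 1: 3→8
Repair 5: 8→16
Repair 3: 16→30
Repair 6: 30→46
Repair 2: 46→63
Sum = 3+8+16+30+46+63 = 166.
EDD (increasing due date): Repair 1 Repair 2 Repair 4 Repair 5 Repair 6 Repair 3.
Repair 1: 0→5
Repair 2: 5→22
Repair 4: 22→25
Repair 5: 25→33
Repair 6: 33→49
Repair 3: 49→63
Sum = 5+22+25+33+49+63 = 197.
Difference = 166 − 197 = -31.

-31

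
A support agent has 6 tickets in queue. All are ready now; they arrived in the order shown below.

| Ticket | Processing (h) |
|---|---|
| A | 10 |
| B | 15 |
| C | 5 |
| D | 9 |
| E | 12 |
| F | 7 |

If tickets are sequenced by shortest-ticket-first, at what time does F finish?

12

SPT (increasing processing time): C F D A E B.
C: 0→5
F: 5→12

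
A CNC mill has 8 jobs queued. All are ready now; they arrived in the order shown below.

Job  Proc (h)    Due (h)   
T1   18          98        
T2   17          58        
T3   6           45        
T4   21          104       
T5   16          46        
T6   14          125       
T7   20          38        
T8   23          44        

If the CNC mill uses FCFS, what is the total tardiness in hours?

FIFO (arrival order): T1 T2 T3 T4 T5 T6 T7 T8.
T1: 0→18, due 98, tardiness 0
T2: 18→35, due 58, tardiness 0
T3: 35→41, due 45, tardiness 0
T4: 41→62, due 104, tardiness 0
T5: 62→78, due 46, tardiness 32
T6: 78→92, due 125, tardiness 0
T7: 92→112, due 38, tardiness 74
T8: 112→135, due 44, tardiness 91
Sum = 0+0+0+0+32+0+74+91 = 197.

197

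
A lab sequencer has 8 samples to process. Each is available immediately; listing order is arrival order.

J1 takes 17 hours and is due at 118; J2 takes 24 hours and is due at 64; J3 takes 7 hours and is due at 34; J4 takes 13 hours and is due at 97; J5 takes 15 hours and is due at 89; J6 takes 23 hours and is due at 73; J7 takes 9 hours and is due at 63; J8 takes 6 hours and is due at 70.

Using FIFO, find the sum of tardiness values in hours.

129

FIFO (arrival order): J1 J2 J3 J4 J5 J6 J7 J8.
J1: 0→17, due 118, tardiness 0
J2: 17→41, due 64, tardiness 0
J3: 41→48, due 34, tardiness 14
J4: 48→61, due 97, tardiness 0
J5: 61→76, due 89, tardiness 0
J6: 76→99, due 73, tardiness 26
J7: 99→108, due 63, tardiness 45
J8: 108→114, due 70, tardiness 44
Sum = 0+0+14+0+0+26+45+44 = 129.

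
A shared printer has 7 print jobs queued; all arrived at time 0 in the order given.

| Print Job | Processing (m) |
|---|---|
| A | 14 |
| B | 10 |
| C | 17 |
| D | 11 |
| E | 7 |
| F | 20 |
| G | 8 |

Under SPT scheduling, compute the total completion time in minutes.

287

SPT (increasing processing time): E G B D A C F.
E: 0→7
G: 7→15
B: 15→25
D: 25→36
A: 36→50
C: 50→67
F: 67→87
Sum = 7+15+25+36+50+67+87 = 287.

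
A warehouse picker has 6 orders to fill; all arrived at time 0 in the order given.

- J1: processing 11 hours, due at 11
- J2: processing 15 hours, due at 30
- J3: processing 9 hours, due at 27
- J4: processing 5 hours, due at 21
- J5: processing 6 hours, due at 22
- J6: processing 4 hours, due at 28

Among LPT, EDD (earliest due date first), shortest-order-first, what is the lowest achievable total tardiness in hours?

31

LPT (decreasing processing time): J2 J1 J3 J5 J4 J6.
J2: 0→15, due 30, tardiness 0
J1: 15→26, due 11, tardiness 15
J3: 26→35, due 27, tardiness 8
J5: 35→41, due 22, tardiness 19
J4: 41→46, due 21, tardiness 25
J6: 46→50, due 28, tardiness 22
Sum = 0+15+8+19+25+22 = 89.
EDD (increasing due date): J1 J4 J5 J3 J6 J2.
J1: 0→11, due 11, tardiness 0
J4: 11→16, due 21, tardiness 0
J5: 16→22, due 22, tardiness 0
J3: 22→31, due 27, tardiness 4
J6: 31→35, due 28, tardiness 7
J2: 35→50, due 30, tardiness 20
Sum = 0+0+0+4+7+20 = 31.
SPT (increasing processing time): J6 J4 J5 J3 J1 J2.
J6: 0→4, due 28, tardiness 0
J4: 4→9, due 21, tardiness 0
J5: 9→15, due 22, tardiness 0
J3: 15→24, due 27, tardiness 0
J1: 24→35, due 11, tardiness 24
J2: 35→50, due 30, tardiness 20
Sum = 0+0+0+0+24+20 = 44.
LPT 89, EDD 31, SPT 44 → minimum 31.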